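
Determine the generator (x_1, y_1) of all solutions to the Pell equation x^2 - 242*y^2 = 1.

First expand sqrt(242) as a continued fraction. With x_i = (sqrt(242) + m_i)/d_i and (m_0, d_0) = (0, 1): a_0 = floor(sqrt(242)) = 15, since 15^2 = 225 <= 242 < 256 = 16^2.
Iterate m_{i+1} = d_i*a_i - m_i, d_{i+1} = (242 - m_{i+1}^2)/d_i, a_{i+1} = floor((a_0 + m_{i+1})/d_{i+1}):
  m_1 = 1*15 - 0 = 15, d_1 = (242 - 15^2)/1 = 17/1 = 17, a_1 = floor((15 + 15)/17) = 1.
  m_2 = 17*1 - 15 = 2, d_2 = (242 - 2^2)/17 = 238/17 = 14, a_2 = floor((15 + 2)/14) = 1.
  m_3 = 14*1 - 2 = 12, d_3 = (242 - 12^2)/14 = 98/14 = 7, a_3 = floor((15 + 12)/7) = 3.
  m_4 = 7*3 - 12 = 9, d_4 = (242 - 9^2)/7 = 161/7 = 23, a_4 = floor((15 + 9)/23) = 1.
  m_5 = 23*1 - 9 = 14, d_5 = (242 - 14^2)/23 = 46/23 = 2, a_5 = floor((15 + 14)/2) = 14.
  m_6 = 2*14 - 14 = 14, d_6 = (242 - 14^2)/2 = 46/2 = 23, a_6 = floor((15 + 14)/23) = 1.
  m_7 = 23*1 - 14 = 9, d_7 = (242 - 9^2)/23 = 161/23 = 7, a_7 = floor((15 + 9)/7) = 3.
  m_8 = 7*3 - 9 = 12, d_8 = (242 - 12^2)/7 = 98/7 = 14, a_8 = floor((15 + 12)/14) = 1.
  m_9 = 14*1 - 12 = 2, d_9 = (242 - 2^2)/14 = 238/14 = 17, a_9 = floor((15 + 2)/17) = 1.
  m_10 = 17*1 - 2 = 15, d_10 = (242 - 15^2)/17 = 17/17 = 1, a_10 = floor((15 + 15)/1) = 30.
  m_11 = 1*30 - 15 = 15, d_11 = (242 - 15^2)/1 = 17/1 = 17: (m_11, d_11) = (m_1, d_1) = (15, 17), so from here the quotients repeat a_1, ..., a_10; the period length is 10.
So sqrt(242) = [15; (1, 1, 3, 1, 14, 1, 3, 1, 1, 30)] with period length k = 10.
k is even, so the fundamental solution of x^2 - 242y^2 = 1 is (p_{k-1}, q_{k-1}) = (p_9, q_9); compute convergents through index 9.
Convergents (p_i = a_i*p_{i-1} + p_{i-2}, q_i = a_i*q_{i-1} + q_{i-2} with p_{-2}=0, p_{-1}=1, q_{-2}=1, q_{-1}=0):
  i=0: a_0=15, p_0 = 15*1 + 0 = 15, q_0 = 15*0 + 1 = 1.
  i=1: a_1=1, p_1 = 1*15 + 1 = 16, q_1 = 1*1 + 0 = 1.
  i=2: a_2=1, p_2 = 1*16 + 15 = 31, q_2 = 1*1 + 1 = 2.
  i=3: a_3=3, p_3 = 3*31 + 16 = 109, q_3 = 3*2 + 1 = 7.
  i=4: a_4=1, p_4 = 1*109 + 31 = 140, q_4 = 1*7 + 2 = 9.
  i=5: a_5=14, p_5 = 14*140 + 109 = 2069, q_5 = 14*9 + 7 = 133.
  i=6: a_6=1, p_6 = 1*2069 + 140 = 2209, q_6 = 1*133 + 9 = 142.
  i=7: a_7=3, p_7 = 3*2209 + 2069 = 8696, q_7 = 3*142 + 133 = 559.
  i=8: a_8=1, p_8 = 1*8696 + 2209 = 10905, q_8 = 1*559 + 142 = 701.
  i=9: a_9=1, p_9 = 1*10905 + 8696 = 19601, q_9 = 1*701 + 559 = 1260.
Check: 19601^2 - 242*1260^2 = 384199201 - 384199200 = 1, so (x, y) = (19601, 1260) solves the equation, and by the theorem it is the least positive solution.

(x, y) = (19601, 1260)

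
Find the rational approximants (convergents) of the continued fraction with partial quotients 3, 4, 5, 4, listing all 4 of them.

3/1, 13/4, 68/21, 285/88

Using the convergent recurrence p_i = a_i*p_{i-1} + p_{i-2}, q_i = a_i*q_{i-1} + q_{i-2} with p_{-2}=0, p_{-1}=1, q_{-2}=1, q_{-1}=0:
  i=0: a_0=3, p_0 = 3*1 + 0 = 3, q_0 = 3*0 + 1 = 1.
  i=1: a_1=4, p_1 = 4*3 + 1 = 13, q_1 = 4*1 + 0 = 4.
  i=2: a_2=5, p_2 = 5*13 + 3 = 68, q_2 = 5*4 + 1 = 21.
  i=3: a_3=4, p_3 = 4*68 + 13 = 285, q_3 = 4*21 + 4 = 88.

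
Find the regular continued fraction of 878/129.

[6; 1, 4, 6, 4]

Run the Euclidean algorithm on 878 and 129; the successive quotients are the partial quotients a_0, a_1, ... (each step inverts the fractional part left over by the previous one):
  878 = 6*129 + 104, so a_0 = 6.
  129 = 1*104 + 25, so a_1 = 1.
  104 = 4*25 + 4, so a_2 = 4.
  25 = 6*4 + 1, so a_3 = 6.
  4 = 4*1 + 0, so a_4 = 4.
The remainder reaches 0 after 5 divisions, so the expansion has 5 partial quotients, read off in order.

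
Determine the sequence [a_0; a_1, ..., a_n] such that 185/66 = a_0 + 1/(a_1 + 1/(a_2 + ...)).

[2; 1, 4, 13]

Run the Euclidean algorithm on 185 and 66; the successive quotients are the partial quotients a_0, a_1, ... (each step inverts the fractional part left over by the previous one):
  185 = 2*66 + 53, so a_0 = 2.
  66 = 1*53 + 13, so a_1 = 1.
  53 = 4*13 + 1, so a_2 = 4.
  13 = 13*1 + 0, so a_3 = 13.
The remainder reaches 0 after 4 divisions, so the expansion has 4 partial quotients, read off in order.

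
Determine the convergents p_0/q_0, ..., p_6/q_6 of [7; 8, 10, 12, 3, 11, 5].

Using the convergent recurrence p_i = a_i*p_{i-1} + p_{i-2}, q_i = a_i*q_{i-1} + q_{i-2} with p_{-2}=0, p_{-1}=1, q_{-2}=1, q_{-1}=0:
  i=0: a_0=7, p_0 = 7*1 + 0 = 7, q_0 = 7*0 + 1 = 1.
  i=1: a_1=8, p_1 = 8*7 + 1 = 57, q_1 = 8*1 + 0 = 8.
  i=2: a_2=10, p_2 = 10*57 + 7 = 577, q_2 = 10*8 + 1 = 81.
  i=3: a_3=12, p_3 = 12*577 + 57 = 6981, q_3 = 12*81 + 8 = 980.
  i=4: a_4=3, p_4 = 3*6981 + 577 = 21520, q_4 = 3*980 + 81 = 3021.
  i=5: a_5=11, p_5 = 11*21520 + 6981 = 243701, q_5 = 11*3021 + 980 = 34211.
  i=6: a_6=5, p_6 = 5*243701 + 21520 = 1240025, q_6 = 5*34211 + 3021 = 174076.

7/1, 57/8, 577/81, 6981/980, 21520/3021, 243701/34211, 1240025/174076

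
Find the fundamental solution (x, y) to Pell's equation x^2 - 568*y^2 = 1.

First expand sqrt(568) as a continued fraction. With x_i = (sqrt(568) + m_i)/d_i and (m_0, d_0) = (0, 1): a_0 = floor(sqrt(568)) = 23, since 23^2 = 529 <= 568 < 576 = 24^2.
Iterate m_{i+1} = d_i*a_i - m_i, d_{i+1} = (568 - m_{i+1}^2)/d_i, a_{i+1} = floor((a_0 + m_{i+1})/d_{i+1}):
  m_1 = 1*23 - 0 = 23, d_1 = (568 - 23^2)/1 = 39/1 = 39, a_1 = floor((23 + 23)/39) = 1.
  m_2 = 39*1 - 23 = 16, d_2 = (568 - 16^2)/39 = 312/39 = 8, a_2 = floor((23 + 16)/8) = 4.
  m_3 = 8*4 - 16 = 16, d_3 = (568 - 16^2)/8 = 312/8 = 39, a_3 = floor((23 + 16)/39) = 1.
  m_4 = 39*1 - 16 = 23, d_4 = (568 - 23^2)/39 = 39/39 = 1, a_4 = floor((23 + 23)/1) = 46.
  m_5 = 1*46 - 23 = 23, d_5 = (568 - 23^2)/1 = 39/1 = 39: (m_5, d_5) = (m_1, d_1) = (23, 39), so from here the quotients repeat a_1, ..., a_4; the period length is 4.
So sqrt(568) = [23; (1, 4, 1, 46)] with period length k = 4.
k is even, so the fundamental solution of x^2 - 568y^2 = 1 is (p_{k-1}, q_{k-1}) = (p_3, q_3); compute convergents through index 3.
Convergents (p_i = a_i*p_{i-1} + p_{i-2}, q_i = a_i*q_{i-1} + q_{i-2} with p_{-2}=0, p_{-1}=1, q_{-2}=1, q_{-1}=0):
  i=0: a_0=23, p_0 = 23*1 + 0 = 23, q_0 = 23*0 + 1 = 1.
  i=1: a_1=1, p_1 = 1*23 + 1 = 24, q_1 = 1*1 + 0 = 1.
  i=2: a_2=4, p_2 = 4*24 + 23 = 119, q_2 = 4*1 + 1 = 5.
  i=3: a_3=1, p_3 = 1*119 + 24 = 143, q_3 = 1*5 + 1 = 6.
Check: 143^2 - 568*6^2 = 20449 - 20448 = 1, so (x, y) = (143, 6) solves the equation, and by the theorem it is the least positive solution.

(x, y) = (143, 6)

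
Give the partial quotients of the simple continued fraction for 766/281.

[2; 1, 2, 1, 1, 1, 5, 1, 3]

Run the Euclidean algorithm on 766 and 281; the successive quotients are the partial quotients a_0, a_1, ... (each step inverts the fractional part left over by the previous one):
  766 = 2*281 + 204, so a_0 = 2.
  281 = 1*204 + 77, so a_1 = 1.
  204 = 2*77 + 50, so a_2 = 2.
  77 = 1*50 + 27, so a_3 = 1.
  50 = 1*27 + 23, so a_4 = 1.
  27 = 1*23 + 4, so a_5 = 1.
  23 = 5*4 + 3, so a_6 = 5.
  4 = 1*3 + 1, so a_7 = 1.
  3 = 3*1 + 0, so a_8 = 3.
The remainder reaches 0 after 9 divisions, so the expansion has 9 partial quotients, read off in order.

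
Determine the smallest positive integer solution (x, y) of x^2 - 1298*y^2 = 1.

First expand sqrt(1298) as a continued fraction. With x_i = (sqrt(1298) + m_i)/d_i and (m_0, d_0) = (0, 1): a_0 = floor(sqrt(1298)) = 36, since 36^2 = 1296 <= 1298 < 1369 = 37^2.
Iterate m_{i+1} = d_i*a_i - m_i, d_{i+1} = (1298 - m_{i+1}^2)/d_i, a_{i+1} = floor((a_0 + m_{i+1})/d_{i+1}):
  m_1 = 1*36 - 0 = 36, d_1 = (1298 - 36^2)/1 = 2/1 = 2, a_1 = floor((36 + 36)/2) = 36.
  m_2 = 2*36 - 36 = 36, d_2 = (1298 - 36^2)/2 = 2/2 = 1, a_2 = floor((36 + 36)/1) = 72.
  m_3 = 1*72 - 36 = 36, d_3 = (1298 - 36^2)/1 = 2/1 = 2: (m_3, d_3) = (m_1, d_1) = (36, 2), so from here the quotients repeat a_1, a_2; the period length is 2.
So sqrt(1298) = [36; (36, 72)] with period length k = 2.
k is even, so the fundamental solution of x^2 - 1298y^2 = 1 is (p_{k-1}, q_{k-1}) = (p_1, q_1); compute convergents through index 1.
Convergents (p_i = a_i*p_{i-1} + p_{i-2}, q_i = a_i*q_{i-1} + q_{i-2} with p_{-2}=0, p_{-1}=1, q_{-2}=1, q_{-1}=0):
  i=0: a_0=36, p_0 = 36*1 + 0 = 36, q_0 = 36*0 + 1 = 1.
  i=1: a_1=36, p_1 = 36*36 + 1 = 1297, q_1 = 36*1 + 0 = 36.
Check: 1297^2 - 1298*36^2 = 1682209 - 1682208 = 1, so (x, y) = (1297, 36) solves the equation, and by the theorem it is the least positive solution.

(x, y) = (1297, 36)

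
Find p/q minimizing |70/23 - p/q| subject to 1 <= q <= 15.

46/15

Expand x = 70/23 as a continued fraction with the Euclidean algorithm:
  70 = 3*23 + 1, so a_0 = 3.
  23 = 23*1 + 0, so a_1 = 23.
so x = [3; 23].
Convergents (p_i = a_i*p_{i-1} + p_{i-2}, q_i = a_i*q_{i-1} + q_{i-2} with p_{-2}=0, p_{-1}=1, q_{-2}=1, q_{-1}=0), until the denominator exceeds 15:
  i=0: a_0=3, p_0 = 3*1 + 0 = 3, q_0 = 3*0 + 1 = 1.
  i=1: a_1=23, p_1 = 23*3 + 1 = 70, q_1 = 23*1 + 0 = 23.
q_1 = 23 > 15, so the last convergent with denominator <= 15 is p_0/q_0 = 3/1.
The closest fraction with denominator <= 15 is either p_0/q_0 or the intermediate fraction (k*p_0 + p_{-1})/(k*q_0 + q_{-1}) with the largest k >= 1 whose denominator stays <= 15; these approach x as k grows, and every other convergent or intermediate fraction in range is farther away.
Largest k: floor((15 - q_{-1})/q_0) = floor((15 - 0)/1) = 15 (using the seeds p_{-1} = 1, q_{-1} = 0).
That gives (15*3 + 1)/(15*1 + 0) = 46/15.
Compare the errors: |x - 3/1| = |70*1 - 3*23|/(23*1) = 1/23, and |x - 46/15| = |70*15 - 46*23|/(23*15) = 8/345.
Cross-multiplying, 8*23 = 184 < 345 = 1*345, so 8/345 is smaller: the intermediate fraction 46/15 is closer to x than 3/1.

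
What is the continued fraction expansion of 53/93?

Run the Euclidean algorithm on 53 and 93; the successive quotients are the partial quotients a_0, a_1, ... (each step inverts the fractional part left over by the previous one):
  53 = 0*93 + 53, so a_0 = 0.
  93 = 1*53 + 40, so a_1 = 1.
  53 = 1*40 + 13, so a_2 = 1.
  40 = 3*13 + 1, so a_3 = 3.
  13 = 13*1 + 0, so a_4 = 13.
The remainder reaches 0 after 5 divisions, so the expansion has 5 partial quotients, read off in order.

[0; 1, 1, 3, 13]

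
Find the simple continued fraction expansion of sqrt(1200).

[34; (1, 1, 1, 3, 1, 1, 1, 68)]

Write x_i = (sqrt(1200) + m_i)/d_i with (m_0, d_0) = (0, 1). a_0 = floor(sqrt(1200)) = 34, since 34^2 = 1156 <= 1200 < 1225 = 35^2.
Iterate m_{i+1} = d_i*a_i - m_i, d_{i+1} = (1200 - m_{i+1}^2)/d_i, a_{i+1} = floor((a_0 + m_{i+1})/d_{i+1}):
  m_1 = 1*34 - 0 = 34, d_1 = (1200 - 34^2)/1 = 44/1 = 44, a_1 = floor((34 + 34)/44) = 1.
  m_2 = 44*1 - 34 = 10, d_2 = (1200 - 10^2)/44 = 1100/44 = 25, a_2 = floor((34 + 10)/25) = 1.
  m_3 = 25*1 - 10 = 15, d_3 = (1200 - 15^2)/25 = 975/25 = 39, a_3 = floor((34 + 15)/39) = 1.
  m_4 = 39*1 - 15 = 24, d_4 = (1200 - 24^2)/39 = 624/39 = 16, a_4 = floor((34 + 24)/16) = 3.
  m_5 = 16*3 - 24 = 24, d_5 = (1200 - 24^2)/16 = 624/16 = 39, a_5 = floor((34 + 24)/39) = 1.
  m_6 = 39*1 - 24 = 15, d_6 = (1200 - 15^2)/39 = 975/39 = 25, a_6 = floor((34 + 15)/25) = 1.
  m_7 = 25*1 - 15 = 10, d_7 = (1200 - 10^2)/25 = 1100/25 = 44, a_7 = floor((34 + 10)/44) = 1.
  m_8 = 44*1 - 10 = 34, d_8 = (1200 - 34^2)/44 = 44/44 = 1, a_8 = floor((34 + 34)/1) = 68.
  m_9 = 1*68 - 34 = 34, d_9 = (1200 - 34^2)/1 = 44/1 = 44: (m_9, d_9) = (m_1, d_1) = (34, 44), so from here the quotients repeat a_1, ..., a_8; the period length is 8.
Hence the expansion of sqrt(1200) is a_0 = 34 followed by the repeating block 1, 1, 1, 3, 1, 1, 1, 68 (period 8).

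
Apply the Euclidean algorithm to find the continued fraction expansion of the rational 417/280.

[1; 2, 22, 1, 5]

Run the Euclidean algorithm on 417 and 280; the successive quotients are the partial quotients a_0, a_1, ... (each step inverts the fractional part left over by the previous one):
  417 = 1*280 + 137, so a_0 = 1.
  280 = 2*137 + 6, so a_1 = 2.
  137 = 22*6 + 5, so a_2 = 22.
  6 = 1*5 + 1, so a_3 = 1.
  5 = 5*1 + 0, so a_4 = 5.
The remainder reaches 0 after 5 divisions, so the expansion has 5 partial quotients, read off in order.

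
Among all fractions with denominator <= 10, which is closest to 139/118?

Expand x = 139/118 as a continued fraction with the Euclidean algorithm:
  139 = 1*118 + 21, so a_0 = 1.
  118 = 5*21 + 13, so a_1 = 5.
  21 = 1*13 + 8, so a_2 = 1.
  13 = 1*8 + 5, so a_3 = 1.
  8 = 1*5 + 3, so a_4 = 1.
  5 = 1*3 + 2, so a_5 = 1.
  3 = 1*2 + 1, so a_6 = 1.
  2 = 2*1 + 0, so a_7 = 2.
so x = [1; 5, 1, 1, 1, 1, 1, 2].
Convergents (p_i = a_i*p_{i-1} + p_{i-2}, q_i = a_i*q_{i-1} + q_{i-2} with p_{-2}=0, p_{-1}=1, q_{-2}=1, q_{-1}=0), until the denominator exceeds 10:
  i=0: a_0=1, p_0 = 1*1 + 0 = 1, q_0 = 1*0 + 1 = 1.
  i=1: a_1=5, p_1 = 5*1 + 1 = 6, q_1 = 5*1 + 0 = 5.
  i=2: a_2=1, p_2 = 1*6 + 1 = 7, q_2 = 1*5 + 1 = 6.
  i=3: a_3=1, p_3 = 1*7 + 6 = 13, q_3 = 1*6 + 5 = 11.
q_3 = 11 > 10, so the last convergent with denominator <= 10 is p_2/q_2 = 7/6.
The closest fraction with denominator <= 10 is either p_2/q_2 or the intermediate fraction (k*p_2 + p_1)/(k*q_2 + q_1) with the largest k >= 1 whose denominator stays <= 10; these approach x as k grows, and every other convergent or intermediate fraction in range is farther away.
Largest k: floor((10 - q_1)/q_2) = floor((10 - 5)/6) = 0.
Since k = 0, no intermediate fraction beyond p_2/q_2 has denominator <= 10, so the convergent 7/6 is the closest (its error is |139*6 - 7*118|/(118*6) = 8/708).

7/6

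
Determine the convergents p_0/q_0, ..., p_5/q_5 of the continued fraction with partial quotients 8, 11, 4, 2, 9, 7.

8/1, 89/11, 364/45, 817/101, 7717/954, 54836/6779

Using the convergent recurrence p_i = a_i*p_{i-1} + p_{i-2}, q_i = a_i*q_{i-1} + q_{i-2} with p_{-2}=0, p_{-1}=1, q_{-2}=1, q_{-1}=0:
  i=0: a_0=8, p_0 = 8*1 + 0 = 8, q_0 = 8*0 + 1 = 1.
  i=1: a_1=11, p_1 = 11*8 + 1 = 89, q_1 = 11*1 + 0 = 11.
  i=2: a_2=4, p_2 = 4*89 + 8 = 364, q_2 = 4*11 + 1 = 45.
  i=3: a_3=2, p_3 = 2*364 + 89 = 817, q_3 = 2*45 + 11 = 101.
  i=4: a_4=9, p_4 = 9*817 + 364 = 7717, q_4 = 9*101 + 45 = 954.
  i=5: a_5=7, p_5 = 7*7717 + 817 = 54836, q_5 = 7*954 + 101 = 6779.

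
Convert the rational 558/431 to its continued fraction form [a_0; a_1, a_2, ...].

Run the Euclidean algorithm on 558 and 431; the successive quotients are the partial quotients a_0, a_1, ... (each step inverts the fractional part left over by the previous one):
  558 = 1*431 + 127, so a_0 = 1.
  431 = 3*127 + 50, so a_1 = 3.
  127 = 2*50 + 27, so a_2 = 2.
  50 = 1*27 + 23, so a_3 = 1.
  27 = 1*23 + 4, so a_4 = 1.
  23 = 5*4 + 3, so a_5 = 5.
  4 = 1*3 + 1, so a_6 = 1.
  3 = 3*1 + 0, so a_7 = 3.
The remainder reaches 0 after 8 divisions, so the expansion has 8 partial quotients, read off in order.

[1; 3, 2, 1, 1, 5, 1, 3]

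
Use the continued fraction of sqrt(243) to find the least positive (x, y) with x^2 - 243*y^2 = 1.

First expand sqrt(243) as a continued fraction. With x_i = (sqrt(243) + m_i)/d_i and (m_0, d_0) = (0, 1): a_0 = floor(sqrt(243)) = 15, since 15^2 = 225 <= 243 < 256 = 16^2.
Iterate m_{i+1} = d_i*a_i - m_i, d_{i+1} = (243 - m_{i+1}^2)/d_i, a_{i+1} = floor((a_0 + m_{i+1})/d_{i+1}):
  m_1 = 1*15 - 0 = 15, d_1 = (243 - 15^2)/1 = 18/1 = 18, a_1 = floor((15 + 15)/18) = 1.
  m_2 = 18*1 - 15 = 3, d_2 = (243 - 3^2)/18 = 234/18 = 13, a_2 = floor((15 + 3)/13) = 1.
  m_3 = 13*1 - 3 = 10, d_3 = (243 - 10^2)/13 = 143/13 = 11, a_3 = floor((15 + 10)/11) = 2.
  m_4 = 11*2 - 10 = 12, d_4 = (243 - 12^2)/11 = 99/11 = 9, a_4 = floor((15 + 12)/9) = 3.
  m_5 = 9*3 - 12 = 15, d_5 = (243 - 15^2)/9 = 18/9 = 2, a_5 = floor((15 + 15)/2) = 15.
  m_6 = 2*15 - 15 = 15, d_6 = (243 - 15^2)/2 = 18/2 = 9, a_6 = floor((15 + 15)/9) = 3.
  m_7 = 9*3 - 15 = 12, d_7 = (243 - 12^2)/9 = 99/9 = 11, a_7 = floor((15 + 12)/11) = 2.
  m_8 = 11*2 - 12 = 10, d_8 = (243 - 10^2)/11 = 143/11 = 13, a_8 = floor((15 + 10)/13) = 1.
  m_9 = 13*1 - 10 = 3, d_9 = (243 - 3^2)/13 = 234/13 = 18, a_9 = floor((15 + 3)/18) = 1.
  m_10 = 18*1 - 3 = 15, d_10 = (243 - 15^2)/18 = 18/18 = 1, a_10 = floor((15 + 15)/1) = 30.
  m_11 = 1*30 - 15 = 15, d_11 = (243 - 15^2)/1 = 18/1 = 18: (m_11, d_11) = (m_1, d_1) = (15, 18), so from here the quotients repeat a_1, ..., a_10; the period length is 10.
So sqrt(243) = [15; (1, 1, 2, 3, 15, 3, 2, 1, 1, 30)] with period length k = 10.
k is even, so the fundamental solution of x^2 - 243y^2 = 1 is (p_{k-1}, q_{k-1}) = (p_9, q_9); compute convergents through index 9.
Convergents (p_i = a_i*p_{i-1} + p_{i-2}, q_i = a_i*q_{i-1} + q_{i-2} with p_{-2}=0, p_{-1}=1, q_{-2}=1, q_{-1}=0):
  i=0: a_0=15, p_0 = 15*1 + 0 = 15, q_0 = 15*0 + 1 = 1.
  i=1: a_1=1, p_1 = 1*15 + 1 = 16, q_1 = 1*1 + 0 = 1.
  i=2: a_2=1, p_2 = 1*16 + 15 = 31, q_2 = 1*1 + 1 = 2.
  i=3: a_3=2, p_3 = 2*31 + 16 = 78, q_3 = 2*2 + 1 = 5.
  i=4: a_4=3, p_4 = 3*78 + 31 = 265, q_4 = 3*5 + 2 = 17.
  i=5: a_5=15, p_5 = 15*265 + 78 = 4053, q_5 = 15*17 + 5 = 260.
  i=6: a_6=3, p_6 = 3*4053 + 265 = 12424, q_6 = 3*260 + 17 = 797.
  i=7: a_7=2, p_7 = 2*12424 + 4053 = 28901, q_7 = 2*797 + 260 = 1854.
  i=8: a_8=1, p_8 = 1*28901 + 12424 = 41325, q_8 = 1*1854 + 797 = 2651.
  i=9: a_9=1, p_9 = 1*41325 + 28901 = 70226, q_9 = 1*2651 + 1854 = 4505.
Check: 70226^2 - 243*4505^2 = 4931691076 - 4931691075 = 1, so (x, y) = (70226, 4505) solves the equation, and by the theorem it is the least positive solution.

(x, y) = (70226, 4505)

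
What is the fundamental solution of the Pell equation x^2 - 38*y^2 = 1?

(x, y) = (37, 6)

First expand sqrt(38) as a continued fraction. With x_i = (sqrt(38) + m_i)/d_i and (m_0, d_0) = (0, 1): a_0 = floor(sqrt(38)) = 6, since 6^2 = 36 <= 38 < 49 = 7^2.
Iterate m_{i+1} = d_i*a_i - m_i, d_{i+1} = (38 - m_{i+1}^2)/d_i, a_{i+1} = floor((a_0 + m_{i+1})/d_{i+1}):
  m_1 = 1*6 - 0 = 6, d_1 = (38 - 6^2)/1 = 2/1 = 2, a_1 = floor((6 + 6)/2) = 6.
  m_2 = 2*6 - 6 = 6, d_2 = (38 - 6^2)/2 = 2/2 = 1, a_2 = floor((6 + 6)/1) = 12.
  m_3 = 1*12 - 6 = 6, d_3 = (38 - 6^2)/1 = 2/1 = 2: (m_3, d_3) = (m_1, d_1) = (6, 2), so from here the quotients repeat a_1, a_2; the period length is 2.
So sqrt(38) = [6; (6, 12)] with period length k = 2.
k is even, so the fundamental solution of x^2 - 38y^2 = 1 is (p_{k-1}, q_{k-1}) = (p_1, q_1); compute convergents through index 1.
Convergents (p_i = a_i*p_{i-1} + p_{i-2}, q_i = a_i*q_{i-1} + q_{i-2} with p_{-2}=0, p_{-1}=1, q_{-2}=1, q_{-1}=0):
  i=0: a_0=6, p_0 = 6*1 + 0 = 6, q_0 = 6*0 + 1 = 1.
  i=1: a_1=6, p_1 = 6*6 + 1 = 37, q_1 = 6*1 + 0 = 6.
Check: 37^2 - 38*6^2 = 1369 - 1368 = 1, so (x, y) = (37, 6) solves the equation, and by the theorem it is the least positive solution.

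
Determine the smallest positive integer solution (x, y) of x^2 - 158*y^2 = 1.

(x, y) = (7743, 616)

First expand sqrt(158) as a continued fraction. With x_i = (sqrt(158) + m_i)/d_i and (m_0, d_0) = (0, 1): a_0 = floor(sqrt(158)) = 12, since 12^2 = 144 <= 158 < 169 = 13^2.
Iterate m_{i+1} = d_i*a_i - m_i, d_{i+1} = (158 - m_{i+1}^2)/d_i, a_{i+1} = floor((a_0 + m_{i+1})/d_{i+1}):
  m_1 = 1*12 - 0 = 12, d_1 = (158 - 12^2)/1 = 14/1 = 14, a_1 = floor((12 + 12)/14) = 1.
  m_2 = 14*1 - 12 = 2, d_2 = (158 - 2^2)/14 = 154/14 = 11, a_2 = floor((12 + 2)/11) = 1.
  m_3 = 11*1 - 2 = 9, d_3 = (158 - 9^2)/11 = 77/11 = 7, a_3 = floor((12 + 9)/7) = 3.
  m_4 = 7*3 - 9 = 12, d_4 = (158 - 12^2)/7 = 14/7 = 2, a_4 = floor((12 + 12)/2) = 12.
  m_5 = 2*12 - 12 = 12, d_5 = (158 - 12^2)/2 = 14/2 = 7, a_5 = floor((12 + 12)/7) = 3.
  m_6 = 7*3 - 12 = 9, d_6 = (158 - 9^2)/7 = 77/7 = 11, a_6 = floor((12 + 9)/11) = 1.
  m_7 = 11*1 - 9 = 2, d_7 = (158 - 2^2)/11 = 154/11 = 14, a_7 = floor((12 + 2)/14) = 1.
  m_8 = 14*1 - 2 = 12, d_8 = (158 - 12^2)/14 = 14/14 = 1, a_8 = floor((12 + 12)/1) = 24.
  m_9 = 1*24 - 12 = 12, d_9 = (158 - 12^2)/1 = 14/1 = 14: (m_9, d_9) = (m_1, d_1) = (12, 14), so from here the quotients repeat a_1, ..., a_8; the period length is 8.
So sqrt(158) = [12; (1, 1, 3, 12, 3, 1, 1, 24)] with period length k = 8.
k is even, so the fundamental solution of x^2 - 158y^2 = 1 is (p_{k-1}, q_{k-1}) = (p_7, q_7); compute convergents through index 7.
Convergents (p_i = a_i*p_{i-1} + p_{i-2}, q_i = a_i*q_{i-1} + q_{i-2} with p_{-2}=0, p_{-1}=1, q_{-2}=1, q_{-1}=0):
  i=0: a_0=12, p_0 = 12*1 + 0 = 12, q_0 = 12*0 + 1 = 1.
  i=1: a_1=1, p_1 = 1*12 + 1 = 13, q_1 = 1*1 + 0 = 1.
  i=2: a_2=1, p_2 = 1*13 + 12 = 25, q_2 = 1*1 + 1 = 2.
  i=3: a_3=3, p_3 = 3*25 + 13 = 88, q_3 = 3*2 + 1 = 7.
  i=4: a_4=12, p_4 = 12*88 + 25 = 1081, q_4 = 12*7 + 2 = 86.
  i=5: a_5=3, p_5 = 3*1081 + 88 = 3331, q_5 = 3*86 + 7 = 265.
  i=6: a_6=1, p_6 = 1*3331 + 1081 = 4412, q_6 = 1*265 + 86 = 351.
  i=7: a_7=1, p_7 = 1*4412 + 3331 = 7743, q_7 = 1*351 + 265 = 616.
Check: 7743^2 - 158*616^2 = 59954049 - 59954048 = 1, so (x, y) = (7743, 616) solves the equation, and by the theorem it is the least positive solution.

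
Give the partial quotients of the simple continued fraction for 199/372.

Run the Euclidean algorithm on 199 and 372; the successive quotients are the partial quotients a_0, a_1, ... (each step inverts the fractional part left over by the previous one):
  199 = 0*372 + 199, so a_0 = 0.
  372 = 1*199 + 173, so a_1 = 1.
  199 = 1*173 + 26, so a_2 = 1.
  173 = 6*26 + 17, so a_3 = 6.
  26 = 1*17 + 9, so a_4 = 1.
  17 = 1*9 + 8, so a_5 = 1.
  9 = 1*8 + 1, so a_6 = 1.
  8 = 8*1 + 0, so a_7 = 8.
The remainder reaches 0 after 8 divisions, so the expansion has 8 partial quotients, read off in order.

[0; 1, 1, 6, 1, 1, 1, 8]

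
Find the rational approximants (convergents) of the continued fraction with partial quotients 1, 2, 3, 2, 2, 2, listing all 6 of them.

1/1, 3/2, 10/7, 23/16, 56/39, 135/94

Using the convergent recurrence p_i = a_i*p_{i-1} + p_{i-2}, q_i = a_i*q_{i-1} + q_{i-2} with p_{-2}=0, p_{-1}=1, q_{-2}=1, q_{-1}=0:
  i=0: a_0=1, p_0 = 1*1 + 0 = 1, q_0 = 1*0 + 1 = 1.
  i=1: a_1=2, p_1 = 2*1 + 1 = 3, q_1 = 2*1 + 0 = 2.
  i=2: a_2=3, p_2 = 3*3 + 1 = 10, q_2 = 3*2 + 1 = 7.
  i=3: a_3=2, p_3 = 2*10 + 3 = 23, q_3 = 2*7 + 2 = 16.
  i=4: a_4=2, p_4 = 2*23 + 10 = 56, q_4 = 2*16 + 7 = 39.
  i=5: a_5=2, p_5 = 2*56 + 23 = 135, q_5 = 2*39 + 16 = 94.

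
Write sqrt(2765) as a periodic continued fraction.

Write x_i = (sqrt(2765) + m_i)/d_i with (m_0, d_0) = (0, 1). a_0 = floor(sqrt(2765)) = 52, since 52^2 = 2704 <= 2765 < 2809 = 53^2.
Iterate m_{i+1} = d_i*a_i - m_i, d_{i+1} = (2765 - m_{i+1}^2)/d_i, a_{i+1} = floor((a_0 + m_{i+1})/d_{i+1}):
  m_1 = 1*52 - 0 = 52, d_1 = (2765 - 52^2)/1 = 61/1 = 61, a_1 = floor((52 + 52)/61) = 1.
  m_2 = 61*1 - 52 = 9, d_2 = (2765 - 9^2)/61 = 2684/61 = 44, a_2 = floor((52 + 9)/44) = 1.
  m_3 = 44*1 - 9 = 35, d_3 = (2765 - 35^2)/44 = 1540/44 = 35, a_3 = floor((52 + 35)/35) = 2.
  m_4 = 35*2 - 35 = 35, d_4 = (2765 - 35^2)/35 = 1540/35 = 44, a_4 = floor((52 + 35)/44) = 1.
  m_5 = 44*1 - 35 = 9, d_5 = (2765 - 9^2)/44 = 2684/44 = 61, a_5 = floor((52 + 9)/61) = 1.
  m_6 = 61*1 - 9 = 52, d_6 = (2765 - 52^2)/61 = 61/61 = 1, a_6 = floor((52 + 52)/1) = 104.
  m_7 = 1*104 - 52 = 52, d_7 = (2765 - 52^2)/1 = 61/1 = 61: (m_7, d_7) = (m_1, d_1) = (52, 61), so from here the quotients repeat a_1, ..., a_6; the period length is 6.
Hence the expansion of sqrt(2765) is a_0 = 52 followed by the repeating block 1, 1, 2, 1, 1, 104 (period 6).

[52; (1, 1, 2, 1, 1, 104)]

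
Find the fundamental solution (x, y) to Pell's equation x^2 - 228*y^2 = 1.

First expand sqrt(228) as a continued fraction. With x_i = (sqrt(228) + m_i)/d_i and (m_0, d_0) = (0, 1): a_0 = floor(sqrt(228)) = 15, since 15^2 = 225 <= 228 < 256 = 16^2.
Iterate m_{i+1} = d_i*a_i - m_i, d_{i+1} = (228 - m_{i+1}^2)/d_i, a_{i+1} = floor((a_0 + m_{i+1})/d_{i+1}):
  m_1 = 1*15 - 0 = 15, d_1 = (228 - 15^2)/1 = 3/1 = 3, a_1 = floor((15 + 15)/3) = 10.
  m_2 = 3*10 - 15 = 15, d_2 = (228 - 15^2)/3 = 3/3 = 1, a_2 = floor((15 + 15)/1) = 30.
  m_3 = 1*30 - 15 = 15, d_3 = (228 - 15^2)/1 = 3/1 = 3: (m_3, d_3) = (m_1, d_1) = (15, 3), so from here the quotients repeat a_1, a_2; the period length is 2.
So sqrt(228) = [15; (10, 30)] with period length k = 2.
k is even, so the fundamental solution of x^2 - 228y^2 = 1 is (p_{k-1}, q_{k-1}) = (p_1, q_1); compute convergents through index 1.
Convergents (p_i = a_i*p_{i-1} + p_{i-2}, q_i = a_i*q_{i-1} + q_{i-2} with p_{-2}=0, p_{-1}=1, q_{-2}=1, q_{-1}=0):
  i=0: a_0=15, p_0 = 15*1 + 0 = 15, q_0 = 15*0 + 1 = 1.
  i=1: a_1=10, p_1 = 10*15 + 1 = 151, q_1 = 10*1 + 0 = 10.
Check: 151^2 - 228*10^2 = 22801 - 22800 = 1, so (x, y) = (151, 10) solves the equation, and by the theorem it is the least positive solution.

(x, y) = (151, 10)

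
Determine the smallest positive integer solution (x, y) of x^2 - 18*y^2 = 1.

First expand sqrt(18) as a continued fraction. With x_i = (sqrt(18) + m_i)/d_i and (m_0, d_0) = (0, 1): a_0 = floor(sqrt(18)) = 4, since 4^2 = 16 <= 18 < 25 = 5^2.
Iterate m_{i+1} = d_i*a_i - m_i, d_{i+1} = (18 - m_{i+1}^2)/d_i, a_{i+1} = floor((a_0 + m_{i+1})/d_{i+1}):
  m_1 = 1*4 - 0 = 4, d_1 = (18 - 4^2)/1 = 2/1 = 2, a_1 = floor((4 + 4)/2) = 4.
  m_2 = 2*4 - 4 = 4, d_2 = (18 - 4^2)/2 = 2/2 = 1, a_2 = floor((4 + 4)/1) = 8.
  m_3 = 1*8 - 4 = 4, d_3 = (18 - 4^2)/1 = 2/1 = 2: (m_3, d_3) = (m_1, d_1) = (4, 2), so from here the quotients repeat a_1, a_2; the period length is 2.
So sqrt(18) = [4; (4, 8)] with period length k = 2.
k is even, so the fundamental solution of x^2 - 18y^2 = 1 is (p_{k-1}, q_{k-1}) = (p_1, q_1); compute convergents through index 1.
Convergents (p_i = a_i*p_{i-1} + p_{i-2}, q_i = a_i*q_{i-1} + q_{i-2} with p_{-2}=0, p_{-1}=1, q_{-2}=1, q_{-1}=0):
  i=0: a_0=4, p_0 = 4*1 + 0 = 4, q_0 = 4*0 + 1 = 1.
  i=1: a_1=4, p_1 = 4*4 + 1 = 17, q_1 = 4*1 + 0 = 4.
Check: 17^2 - 18*4^2 = 289 - 288 = 1, so (x, y) = (17, 4) solves the equation, and by the theorem it is the least positive solution.

(x, y) = (17, 4)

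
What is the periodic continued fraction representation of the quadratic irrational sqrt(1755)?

Write x_i = (sqrt(1755) + m_i)/d_i with (m_0, d_0) = (0, 1). a_0 = floor(sqrt(1755)) = 41, since 41^2 = 1681 <= 1755 < 1764 = 42^2.
Iterate m_{i+1} = d_i*a_i - m_i, d_{i+1} = (1755 - m_{i+1}^2)/d_i, a_{i+1} = floor((a_0 + m_{i+1})/d_{i+1}):
  m_1 = 1*41 - 0 = 41, d_1 = (1755 - 41^2)/1 = 74/1 = 74, a_1 = floor((41 + 41)/74) = 1.
  m_2 = 74*1 - 41 = 33, d_2 = (1755 - 33^2)/74 = 666/74 = 9, a_2 = floor((41 + 33)/9) = 8.
  m_3 = 9*8 - 33 = 39, d_3 = (1755 - 39^2)/9 = 234/9 = 26, a_3 = floor((41 + 39)/26) = 3.
  m_4 = 26*3 - 39 = 39, d_4 = (1755 - 39^2)/26 = 234/26 = 9, a_4 = floor((41 + 39)/9) = 8.
  m_5 = 9*8 - 39 = 33, d_5 = (1755 - 33^2)/9 = 666/9 = 74, a_5 = floor((41 + 33)/74) = 1.
  m_6 = 74*1 - 33 = 41, d_6 = (1755 - 41^2)/74 = 74/74 = 1, a_6 = floor((41 + 41)/1) = 82.
  m_7 = 1*82 - 41 = 41, d_7 = (1755 - 41^2)/1 = 74/1 = 74: (m_7, d_7) = (m_1, d_1) = (41, 74), so from here the quotients repeat a_1, ..., a_6; the period length is 6.
Hence the expansion of sqrt(1755) is a_0 = 41 followed by the repeating block 1, 8, 3, 8, 1, 82 (period 6).

[41; (1, 8, 3, 8, 1, 82)]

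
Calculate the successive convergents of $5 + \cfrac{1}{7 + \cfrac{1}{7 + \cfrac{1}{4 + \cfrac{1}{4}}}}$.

5/1, 36/7, 257/50, 1064/207, 4513/878

Using the convergent recurrence p_i = a_i*p_{i-1} + p_{i-2}, q_i = a_i*q_{i-1} + q_{i-2} with p_{-2}=0, p_{-1}=1, q_{-2}=1, q_{-1}=0:
  i=0: a_0=5, p_0 = 5*1 + 0 = 5, q_0 = 5*0 + 1 = 1.
  i=1: a_1=7, p_1 = 7*5 + 1 = 36, q_1 = 7*1 + 0 = 7.
  i=2: a_2=7, p_2 = 7*36 + 5 = 257, q_2 = 7*7 + 1 = 50.
  i=3: a_3=4, p_3 = 4*257 + 36 = 1064, q_3 = 4*50 + 7 = 207.
  i=4: a_4=4, p_4 = 4*1064 + 257 = 4513, q_4 = 4*207 + 50 = 878.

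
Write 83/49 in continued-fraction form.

Run the Euclidean algorithm on 83 and 49; the successive quotients are the partial quotients a_0, a_1, ... (each step inverts the fractional part left over by the previous one):
  83 = 1*49 + 34, so a_0 = 1.
  49 = 1*34 + 15, so a_1 = 1.
  34 = 2*15 + 4, so a_2 = 2.
  15 = 3*4 + 3, so a_3 = 3.
  4 = 1*3 + 1, so a_4 = 1.
  3 = 3*1 + 0, so a_5 = 3.
The remainder reaches 0 after 6 divisions, so the expansion has 6 partial quotients, read off in order.

[1; 1, 2, 3, 1, 3]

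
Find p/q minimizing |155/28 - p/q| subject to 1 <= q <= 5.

11/2

Expand x = 155/28 as a continued fraction with the Euclidean algorithm:
  155 = 5*28 + 15, so a_0 = 5.
  28 = 1*15 + 13, so a_1 = 1.
  15 = 1*13 + 2, so a_2 = 1.
  13 = 6*2 + 1, so a_3 = 6.
  2 = 2*1 + 0, so a_4 = 2.
so x = [5; 1, 1, 6, 2].
Convergents (p_i = a_i*p_{i-1} + p_{i-2}, q_i = a_i*q_{i-1} + q_{i-2} with p_{-2}=0, p_{-1}=1, q_{-2}=1, q_{-1}=0), until the denominator exceeds 5:
  i=0: a_0=5, p_0 = 5*1 + 0 = 5, q_0 = 5*0 + 1 = 1.
  i=1: a_1=1, p_1 = 1*5 + 1 = 6, q_1 = 1*1 + 0 = 1.
  i=2: a_2=1, p_2 = 1*6 + 5 = 11, q_2 = 1*1 + 1 = 2.
  i=3: a_3=6, p_3 = 6*11 + 6 = 72, q_3 = 6*2 + 1 = 13.
q_3 = 13 > 5, so the last convergent with denominator <= 5 is p_2/q_2 = 11/2.
The closest fraction with denominator <= 5 is either p_2/q_2 or the intermediate fraction (k*p_2 + p_1)/(k*q_2 + q_1) with the largest k >= 1 whose denominator stays <= 5; these approach x as k grows, and every other convergent or intermediate fraction in range is farther away.
Largest k: floor((5 - q_1)/q_2) = floor((5 - 1)/2) = 2.
That gives (2*11 + 6)/(2*2 + 1) = 28/5.
Compare the errors: |x - 11/2| = |155*2 - 11*28|/(28*2) = 2/56, and |x - 28/5| = |155*5 - 28*28|/(28*5) = 9/140.
Cross-multiplying, 2*140 = 280 < 504 = 9*56, so 2/56 is smaller: the convergent 11/2 is closer to x than 28/5.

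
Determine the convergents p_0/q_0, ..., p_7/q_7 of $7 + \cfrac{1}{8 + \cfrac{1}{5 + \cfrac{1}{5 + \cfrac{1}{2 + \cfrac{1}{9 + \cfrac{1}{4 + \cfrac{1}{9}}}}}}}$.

Using the convergent recurrence p_i = a_i*p_{i-1} + p_{i-2}, q_i = a_i*q_{i-1} + q_{i-2} with p_{-2}=0, p_{-1}=1, q_{-2}=1, q_{-1}=0:
  i=0: a_0=7, p_0 = 7*1 + 0 = 7, q_0 = 7*0 + 1 = 1.
  i=1: a_1=8, p_1 = 8*7 + 1 = 57, q_1 = 8*1 + 0 = 8.
  i=2: a_2=5, p_2 = 5*57 + 7 = 292, q_2 = 5*8 + 1 = 41.
  i=3: a_3=5, p_3 = 5*292 + 57 = 1517, q_3 = 5*41 + 8 = 213.
  i=4: a_4=2, p_4 = 2*1517 + 292 = 3326, q_4 = 2*213 + 41 = 467.
  i=5: a_5=9, p_5 = 9*3326 + 1517 = 31451, q_5 = 9*467 + 213 = 4416.
  i=6: a_6=4, p_6 = 4*31451 + 3326 = 129130, q_6 = 4*4416 + 467 = 18131.
  i=7: a_7=9, p_7 = 9*129130 + 31451 = 1193621, q_7 = 9*18131 + 4416 = 167595.

7/1, 57/8, 292/41, 1517/213, 3326/467, 31451/4416, 129130/18131, 1193621/167595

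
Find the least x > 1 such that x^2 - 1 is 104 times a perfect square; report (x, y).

(x, y) = (51, 5)

First expand sqrt(104) as a continued fraction. With x_i = (sqrt(104) + m_i)/d_i and (m_0, d_0) = (0, 1): a_0 = floor(sqrt(104)) = 10, since 10^2 = 100 <= 104 < 121 = 11^2.
Iterate m_{i+1} = d_i*a_i - m_i, d_{i+1} = (104 - m_{i+1}^2)/d_i, a_{i+1} = floor((a_0 + m_{i+1})/d_{i+1}):
  m_1 = 1*10 - 0 = 10, d_1 = (104 - 10^2)/1 = 4/1 = 4, a_1 = floor((10 + 10)/4) = 5.
  m_2 = 4*5 - 10 = 10, d_2 = (104 - 10^2)/4 = 4/4 = 1, a_2 = floor((10 + 10)/1) = 20.
  m_3 = 1*20 - 10 = 10, d_3 = (104 - 10^2)/1 = 4/1 = 4: (m_3, d_3) = (m_1, d_1) = (10, 4), so from here the quotients repeat a_1, a_2; the period length is 2.
So sqrt(104) = [10; (5, 20)] with period length k = 2.
k is even, so the fundamental solution of x^2 - 104y^2 = 1 is (p_{k-1}, q_{k-1}) = (p_1, q_1); compute convergents through index 1.
Convergents (p_i = a_i*p_{i-1} + p_{i-2}, q_i = a_i*q_{i-1} + q_{i-2} with p_{-2}=0, p_{-1}=1, q_{-2}=1, q_{-1}=0):
  i=0: a_0=10, p_0 = 10*1 + 0 = 10, q_0 = 10*0 + 1 = 1.
  i=1: a_1=5, p_1 = 5*10 + 1 = 51, q_1 = 5*1 + 0 = 5.
Check: 51^2 - 104*5^2 = 2601 - 2600 = 1, so (x, y) = (51, 5) solves the equation, and by the theorem it is the least positive solution.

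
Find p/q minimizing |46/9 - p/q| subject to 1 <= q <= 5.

26/5

Expand x = 46/9 as a continued fraction with the Euclidean algorithm:
  46 = 5*9 + 1, so a_0 = 5.
  9 = 9*1 + 0, so a_1 = 9.
so x = [5; 9].
Convergents (p_i = a_i*p_{i-1} + p_{i-2}, q_i = a_i*q_{i-1} + q_{i-2} with p_{-2}=0, p_{-1}=1, q_{-2}=1, q_{-1}=0), until the denominator exceeds 5:
  i=0: a_0=5, p_0 = 5*1 + 0 = 5, q_0 = 5*0 + 1 = 1.
  i=1: a_1=9, p_1 = 9*5 + 1 = 46, q_1 = 9*1 + 0 = 9.
q_1 = 9 > 5, so the last convergent with denominator <= 5 is p_0/q_0 = 5/1.
The closest fraction with denominator <= 5 is either p_0/q_0 or the intermediate fraction (k*p_0 + p_{-1})/(k*q_0 + q_{-1}) with the largest k >= 1 whose denominator stays <= 5; these approach x as k grows, and every other convergent or intermediate fraction in range is farther away.
Largest k: floor((5 - q_{-1})/q_0) = floor((5 - 0)/1) = 5 (using the seeds p_{-1} = 1, q_{-1} = 0).
That gives (5*5 + 1)/(5*1 + 0) = 26/5.
Compare the errors: |x - 5/1| = |46*1 - 5*9|/(9*1) = 1/9, and |x - 26/5| = |46*5 - 26*9|/(9*5) = 4/45.
Cross-multiplying, 4*9 = 36 < 45 = 1*45, so 4/45 is smaller: the intermediate fraction 26/5 is closer to x than 5/1.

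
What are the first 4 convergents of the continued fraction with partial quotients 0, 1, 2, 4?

Using the convergent recurrence p_i = a_i*p_{i-1} + p_{i-2}, q_i = a_i*q_{i-1} + q_{i-2} with p_{-2}=0, p_{-1}=1, q_{-2}=1, q_{-1}=0:
  i=0: a_0=0, p_0 = 0*1 + 0 = 0, q_0 = 0*0 + 1 = 1.
  i=1: a_1=1, p_1 = 1*0 + 1 = 1, q_1 = 1*1 + 0 = 1.
  i=2: a_2=2, p_2 = 2*1 + 0 = 2, q_2 = 2*1 + 1 = 3.
  i=3: a_3=4, p_3 = 4*2 + 1 = 9, q_3 = 4*3 + 1 = 13.

0/1, 1/1, 2/3, 9/13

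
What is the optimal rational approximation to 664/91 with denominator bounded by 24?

Expand x = 664/91 as a continued fraction with the Euclidean algorithm:
  664 = 7*91 + 27, so a_0 = 7.
  91 = 3*27 + 10, so a_1 = 3.
  27 = 2*10 + 7, so a_2 = 2.
  10 = 1*7 + 3, so a_3 = 1.
  7 = 2*3 + 1, so a_4 = 2.
  3 = 3*1 + 0, so a_5 = 3.
so x = [7; 3, 2, 1, 2, 3].
Convergents (p_i = a_i*p_{i-1} + p_{i-2}, q_i = a_i*q_{i-1} + q_{i-2} with p_{-2}=0, p_{-1}=1, q_{-2}=1, q_{-1}=0), until the denominator exceeds 24:
  i=0: a_0=7, p_0 = 7*1 + 0 = 7, q_0 = 7*0 + 1 = 1.
  i=1: a_1=3, p_1 = 3*7 + 1 = 22, q_1 = 3*1 + 0 = 3.
  i=2: a_2=2, p_2 = 2*22 + 7 = 51, q_2 = 2*3 + 1 = 7.
  i=3: a_3=1, p_3 = 1*51 + 22 = 73, q_3 = 1*7 + 3 = 10.
  i=4: a_4=2, p_4 = 2*73 + 51 = 197, q_4 = 2*10 + 7 = 27.
q_4 = 27 > 24, so the last convergent with denominator <= 24 is p_3/q_3 = 73/10.
The closest fraction with denominator <= 24 is either p_3/q_3 or the intermediate fraction (k*p_3 + p_2)/(k*q_3 + q_2) with the largest k >= 1 whose denominator stays <= 24; these approach x as k grows, and every other convergent or intermediate fraction in range is farther away.
Largest k: floor((24 - q_2)/q_3) = floor((24 - 7)/10) = 1.
That gives (1*73 + 51)/(1*10 + 7) = 124/17.
Compare the errors: |x - 73/10| = |664*10 - 73*91|/(91*10) = 3/910, and |x - 124/17| = |664*17 - 124*91|/(91*17) = 4/1547.
Cross-multiplying, 4*910 = 3640 < 4641 = 3*1547, so 4/1547 is smaller: the intermediate fraction 124/17 is closer to x than 73/10.

124/17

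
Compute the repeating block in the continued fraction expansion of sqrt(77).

Write x_i = (sqrt(77) + m_i)/d_i with (m_0, d_0) = (0, 1). a_0 = floor(sqrt(77)) = 8, since 8^2 = 64 <= 77 < 81 = 9^2.
Iterate m_{i+1} = d_i*a_i - m_i, d_{i+1} = (77 - m_{i+1}^2)/d_i, a_{i+1} = floor((a_0 + m_{i+1})/d_{i+1}):
  m_1 = 1*8 - 0 = 8, d_1 = (77 - 8^2)/1 = 13/1 = 13, a_1 = floor((8 + 8)/13) = 1.
  m_2 = 13*1 - 8 = 5, d_2 = (77 - 5^2)/13 = 52/13 = 4, a_2 = floor((8 + 5)/4) = 3.
  m_3 = 4*3 - 5 = 7, d_3 = (77 - 7^2)/4 = 28/4 = 7, a_3 = floor((8 + 7)/7) = 2.
  m_4 = 7*2 - 7 = 7, d_4 = (77 - 7^2)/7 = 28/7 = 4, a_4 = floor((8 + 7)/4) = 3.
  m_5 = 4*3 - 7 = 5, d_5 = (77 - 5^2)/4 = 52/4 = 13, a_5 = floor((8 + 5)/13) = 1.
  m_6 = 13*1 - 5 = 8, d_6 = (77 - 8^2)/13 = 13/13 = 1, a_6 = floor((8 + 8)/1) = 16.
  m_7 = 1*16 - 8 = 8, d_7 = (77 - 8^2)/1 = 13/1 = 13: (m_7, d_7) = (m_1, d_1) = (8, 13), so from here the quotients repeat a_1, ..., a_6; the period length is 6.
Hence the expansion of sqrt(77) is a_0 = 8 followed by the repeating block 1, 3, 2, 3, 1, 16 (period 6).

[8; (1, 3, 2, 3, 1, 16)]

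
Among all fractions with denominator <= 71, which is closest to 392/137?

103/36

Expand x = 392/137 as a continued fraction with the Euclidean algorithm:
  392 = 2*137 + 118, so a_0 = 2.
  137 = 1*118 + 19, so a_1 = 1.
  118 = 6*19 + 4, so a_2 = 6.
  19 = 4*4 + 3, so a_3 = 4.
  4 = 1*3 + 1, so a_4 = 1.
  3 = 3*1 + 0, so a_5 = 3.
so x = [2; 1, 6, 4, 1, 3].
Convergents (p_i = a_i*p_{i-1} + p_{i-2}, q_i = a_i*q_{i-1} + q_{i-2} with p_{-2}=0, p_{-1}=1, q_{-2}=1, q_{-1}=0), until the denominator exceeds 71:
  i=0: a_0=2, p_0 = 2*1 + 0 = 2, q_0 = 2*0 + 1 = 1.
  i=1: a_1=1, p_1 = 1*2 + 1 = 3, q_1 = 1*1 + 0 = 1.
  i=2: a_2=6, p_2 = 6*3 + 2 = 20, q_2 = 6*1 + 1 = 7.
  i=3: a_3=4, p_3 = 4*20 + 3 = 83, q_3 = 4*7 + 1 = 29.
  i=4: a_4=1, p_4 = 1*83 + 20 = 103, q_4 = 1*29 + 7 = 36.
  i=5: a_5=3, p_5 = 3*103 + 83 = 392, q_5 = 3*36 + 29 = 137.
q_5 = 137 > 71, so the last convergent with denominator <= 71 is p_4/q_4 = 103/36.
The closest fraction with denominator <= 71 is either p_4/q_4 or the intermediate fraction (k*p_4 + p_3)/(k*q_4 + q_3) with the largest k >= 1 whose denominator stays <= 71; these approach x as k grows, and every other convergent or intermediate fraction in range is farther away.
Largest k: floor((71 - q_3)/q_4) = floor((71 - 29)/36) = 1.
That gives (1*103 + 83)/(1*36 + 29) = 186/65.
Compare the errors: |x - 103/36| = |392*36 - 103*137|/(137*36) = 1/4932, and |x - 186/65| = |392*65 - 186*137|/(137*65) = 2/8905.
Cross-multiplying, 1*8905 = 8905 < 9864 = 2*4932, so 1/4932 is smaller: the convergent 103/36 is closer to x than 186/65.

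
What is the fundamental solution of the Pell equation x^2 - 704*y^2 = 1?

First expand sqrt(704) as a continued fraction. With x_i = (sqrt(704) + m_i)/d_i and (m_0, d_0) = (0, 1): a_0 = floor(sqrt(704)) = 26, since 26^2 = 676 <= 704 < 729 = 27^2.
Iterate m_{i+1} = d_i*a_i - m_i, d_{i+1} = (704 - m_{i+1}^2)/d_i, a_{i+1} = floor((a_0 + m_{i+1})/d_{i+1}):
  m_1 = 1*26 - 0 = 26, d_1 = (704 - 26^2)/1 = 28/1 = 28, a_1 = floor((26 + 26)/28) = 1.
  m_2 = 28*1 - 26 = 2, d_2 = (704 - 2^2)/28 = 700/28 = 25, a_2 = floor((26 + 2)/25) = 1.
  m_3 = 25*1 - 2 = 23, d_3 = (704 - 23^2)/25 = 175/25 = 7, a_3 = floor((26 + 23)/7) = 7.
  m_4 = 7*7 - 23 = 26, d_4 = (704 - 26^2)/7 = 28/7 = 4, a_4 = floor((26 + 26)/4) = 13.
  m_5 = 4*13 - 26 = 26, d_5 = (704 - 26^2)/4 = 28/4 = 7, a_5 = floor((26 + 26)/7) = 7.
  m_6 = 7*7 - 26 = 23, d_6 = (704 - 23^2)/7 = 175/7 = 25, a_6 = floor((26 + 23)/25) = 1.
  m_7 = 25*1 - 23 = 2, d_7 = (704 - 2^2)/25 = 700/25 = 28, a_7 = floor((26 + 2)/28) = 1.
  m_8 = 28*1 - 2 = 26, d_8 = (704 - 26^2)/28 = 28/28 = 1, a_8 = floor((26 + 26)/1) = 52.
  m_9 = 1*52 - 26 = 26, d_9 = (704 - 26^2)/1 = 28/1 = 28: (m_9, d_9) = (m_1, d_1) = (26, 28), so from here the quotients repeat a_1, ..., a_8; the period length is 8.
So sqrt(704) = [26; (1, 1, 7, 13, 7, 1, 1, 52)] with period length k = 8.
k is even, so the fundamental solution of x^2 - 704y^2 = 1 is (p_{k-1}, q_{k-1}) = (p_7, q_7); compute convergents through index 7.
Convergents (p_i = a_i*p_{i-1} + p_{i-2}, q_i = a_i*q_{i-1} + q_{i-2} with p_{-2}=0, p_{-1}=1, q_{-2}=1, q_{-1}=0):
  i=0: a_0=26, p_0 = 26*1 + 0 = 26, q_0 = 26*0 + 1 = 1.
  i=1: a_1=1, p_1 = 1*26 + 1 = 27, q_1 = 1*1 + 0 = 1.
  i=2: a_2=1, p_2 = 1*27 + 26 = 53, q_2 = 1*1 + 1 = 2.
  i=3: a_3=7, p_3 = 7*53 + 27 = 398, q_3 = 7*2 + 1 = 15.
  i=4: a_4=13, p_4 = 13*398 + 53 = 5227, q_4 = 13*15 + 2 = 197.
  i=5: a_5=7, p_5 = 7*5227 + 398 = 36987, q_5 = 7*197 + 15 = 1394.
  i=6: a_6=1, p_6 = 1*36987 + 5227 = 42214, q_6 = 1*1394 + 197 = 1591.
  i=7: a_7=1, p_7 = 1*42214 + 36987 = 79201, q_7 = 1*1591 + 1394 = 2985.
Check: 79201^2 - 704*2985^2 = 6272798401 - 6272798400 = 1, so (x, y) = (79201, 2985) solves the equation, and by the theorem it is the least positive solution.

(x, y) = (79201, 2985)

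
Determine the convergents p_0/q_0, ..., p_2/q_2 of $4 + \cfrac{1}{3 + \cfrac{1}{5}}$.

Using the convergent recurrence p_i = a_i*p_{i-1} + p_{i-2}, q_i = a_i*q_{i-1} + q_{i-2} with p_{-2}=0, p_{-1}=1, q_{-2}=1, q_{-1}=0:
  i=0: a_0=4, p_0 = 4*1 + 0 = 4, q_0 = 4*0 + 1 = 1.
  i=1: a_1=3, p_1 = 3*4 + 1 = 13, q_1 = 3*1 + 0 = 3.
  i=2: a_2=5, p_2 = 5*13 + 4 = 69, q_2 = 5*3 + 1 = 16.

4/1, 13/3, 69/16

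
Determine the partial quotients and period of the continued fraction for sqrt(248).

Write x_i = (sqrt(248) + m_i)/d_i with (m_0, d_0) = (0, 1). a_0 = floor(sqrt(248)) = 15, since 15^2 = 225 <= 248 < 256 = 16^2.
Iterate m_{i+1} = d_i*a_i - m_i, d_{i+1} = (248 - m_{i+1}^2)/d_i, a_{i+1} = floor((a_0 + m_{i+1})/d_{i+1}):
  m_1 = 1*15 - 0 = 15, d_1 = (248 - 15^2)/1 = 23/1 = 23, a_1 = floor((15 + 15)/23) = 1.
  m_2 = 23*1 - 15 = 8, d_2 = (248 - 8^2)/23 = 184/23 = 8, a_2 = floor((15 + 8)/8) = 2.
  m_3 = 8*2 - 8 = 8, d_3 = (248 - 8^2)/8 = 184/8 = 23, a_3 = floor((15 + 8)/23) = 1.
  m_4 = 23*1 - 8 = 15, d_4 = (248 - 15^2)/23 = 23/23 = 1, a_4 = floor((15 + 15)/1) = 30.
  m_5 = 1*30 - 15 = 15, d_5 = (248 - 15^2)/1 = 23/1 = 23: (m_5, d_5) = (m_1, d_1) = (15, 23), so from here the quotients repeat a_1, ..., a_4; the period length is 4.
Hence the expansion of sqrt(248) is a_0 = 15 followed by the repeating block 1, 2, 1, 30 (period 4).

[15; (1, 2, 1, 30)]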